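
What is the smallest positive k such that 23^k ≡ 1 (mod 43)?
21

43 is prime, so ord(23) divides φ(43) = 42.
Divisors of 42: 1, 2, 3, 6, 7, 14, 21, 42.
Repeated squaring: 23^1 ≡ 23, 23^2 ≡ 13, 23^4 ≡ 40, 23^8 ≡ 9, 23^16 ≡ 38, 23^32 ≡ 25 (mod 43).
Test 23^d mod 43 for each divisor d in increasing order:
23^1 ≡ 23
23^2 ≡ 13
23^3 = 23^2·23^1 ≡ 41
23^6 = 23^4·23^2 ≡ 4
23^7 = 23^4·23^2·23^1 ≡ 6
23^14 = 23^8·23^4·23^2 ≡ 36
23^21 = 23^16·23^4·23^1 ≡ 1  ← first divisor giving 1
The order is 21.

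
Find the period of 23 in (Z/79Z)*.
3

79 is prime, so ord(23) divides φ(79) = 78.
Divisors of 78: 1, 2, 3, 6, 13, 26, 39, 78.
Repeated squaring: 23^1 ≡ 23, 23^2 ≡ 55, 23^4 ≡ 23, 23^8 ≡ 55, 23^16 ≡ 23, 23^32 ≡ 55, 23^64 ≡ 23 (mod 79).
Test 23^d mod 79 for each divisor d in increasing order:
23^1 ≡ 23
23^2 ≡ 55
23^3 = 23^2·23^1 ≡ 1  ← first divisor giving 1
The order is 3.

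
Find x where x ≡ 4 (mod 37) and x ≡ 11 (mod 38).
1151

Using Chinese Remainder Theorem:
M = 37 × 38 = 1406
M1 = 38, M2 = 37
y1 = 38^(-1) mod 37 = 1
y2 = 37^(-1) mod 38 = 37
x = (4×38×1 + 11×37×37) mod 1406 = 1151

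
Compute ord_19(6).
9

19 is prime, so ord(6) divides φ(19) = 18.
Divisors of 18: 1, 2, 3, 6, 9, 18.
Repeated squaring: 6^1 ≡ 6, 6^2 ≡ 17, 6^4 ≡ 4, 6^8 ≡ 16, 6^16 ≡ 9 (mod 19).
Test 6^d mod 19 for each divisor d in increasing order:
6^1 ≡ 6
6^2 ≡ 17
6^3 = 6^2·6^1 ≡ 7
6^6 = 6^4·6^2 ≡ 11
6^9 = 6^8·6^1 ≡ 1  ← first divisor giving 1
The order is 9.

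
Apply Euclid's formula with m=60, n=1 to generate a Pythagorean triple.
(3599, 120, 3601)

Euclid's formula: a = m² - n², b = 2mn, c = m² + n²
m = 60, n = 1
a = 60² - 1² = 3600 - 1 = 3599
b = 2 × 60 × 1 = 120
c = 60² + 1² = 3600 + 1 = 3601
Verification: 3599² + 120² = 12952801 + 14400 = 12967201 = 3601² ✓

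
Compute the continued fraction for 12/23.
[0; 1, 1, 11]

Euclidean algorithm steps:
12 = 0 × 23 + 12
23 = 1 × 12 + 11
12 = 1 × 11 + 1
11 = 11 × 1 + 0
Continued fraction: [0; 1, 1, 11]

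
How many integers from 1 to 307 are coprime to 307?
306

307 = 307
φ(n) = n × ∏(1 - 1/p) for each prime p dividing n
φ(307) = 307 × (1 - 1/307) = 306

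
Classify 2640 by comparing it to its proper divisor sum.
abundant

Proper divisors of 2640: sum = 1 + 2 + 3 + 4 + 5 + 6 + 8 + 10 + ... + 528 + 660 + 880 + 1320 (39 divisors) = 6288
Since 6288 > 2640, 2640 is abundant.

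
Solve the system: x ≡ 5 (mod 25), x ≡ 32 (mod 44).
780

Using Chinese Remainder Theorem:
M = 25 × 44 = 1100
M1 = 44, M2 = 25
y1 = 44^(-1) mod 25 = 4
y2 = 25^(-1) mod 44 = 37
x = (5×44×4 + 32×25×37) mod 1100 = 780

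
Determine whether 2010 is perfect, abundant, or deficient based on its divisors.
abundant

Proper divisors of 2010: sum = 1 + 2 + 3 + 5 + 6 + 10 + 15 + 30 + 67 + 134 + 201 + 335 + 402 + 670 + 1005 = 2886
Since 2886 > 2010, 2010 is abundant.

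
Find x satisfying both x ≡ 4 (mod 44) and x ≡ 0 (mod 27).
972

Using Chinese Remainder Theorem:
M = 44 × 27 = 1188
M1 = 27, M2 = 44
y1 = 27^(-1) mod 44 = 31
y2 = 44^(-1) mod 27 = 8
x = (4×27×31 + 0×44×8) mod 1188 = 972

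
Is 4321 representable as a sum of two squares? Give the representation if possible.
15² + 64² (a=15, b=64)

Factorization: 4321 = 29 × 149
By Fermat: n is sum of two squares iff every prime p ≡ 3 (mod 4) appears to even power.
All primes ≡ 3 (mod 4) appear to even power.
Search a = 0, 1, 2, … for 4321 - a² a perfect square: first hit at a = 15: 4321 - 225 = 4096 = 64².
4321 = 15² + 64² = 225 + 4096 ✓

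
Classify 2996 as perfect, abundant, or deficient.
abundant

Proper divisors of 2996: sum = 1 + 2 + 4 + 7 + 14 + 28 + 107 + 214 + 428 + 749 + 1498 = 3052
Since 3052 > 2996, 2996 is abundant.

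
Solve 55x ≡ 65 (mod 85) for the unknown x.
x ≡ 12 (mod 17)

gcd(55, 85) = 5, which divides 65, so solutions exist.
Divide through by 5: 11x ≡ 13 (mod 17).
Find 11^(-1) mod 17 by the extended Euclidean algorithm:
17 = 1 × 11 + 6  ⟹  6 = (1)·17 + (-1)·11
11 = 1 × 6 + 5  ⟹  5 = (-1)·17 + (2)·11
6 = 1 × 5 + 1  ⟹  1 = (2)·17 + (-3)·11
So (-3)·11 ≡ 1 (mod 17), i.e. 11^(-1) ≡ -3 ≡ 14 (mod 17).
x ≡ 14 × 13 = 182 ≡ 12 (mod 17).
Check: 55 × 12 = 660 ≡ 65 (mod 85).
x ≡ 12 (mod 17), giving 5 solutions mod 85.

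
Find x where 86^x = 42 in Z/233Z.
15

Baby-step giant-step with step n = ⌈√233⌉ = 16.
Baby steps 86^j mod 233 (j:value) for j=0..15: 0:1, 1:86, 2:173, 3:199, 4:105, 5:176, 6:224, 7:158, 8:74, 9:73, 10:220, 11:47, 12:81, 13:209, 14:33, 15:42.
h = 42 is already in the table at j=15, so x = 15.
Check: 86^15 ≡ 42 (mod 233).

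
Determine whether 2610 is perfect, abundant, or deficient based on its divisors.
abundant

Proper divisors of 2610: sum = 1 + 2 + 3 + 5 + 6 + 9 + 10 + 15 + ... + 435 + 522 + 870 + 1305 (23 divisors) = 4410
Since 4410 > 2610, 2610 is abundant.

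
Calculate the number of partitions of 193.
2168627105469

p(n) counts ways to write n as a sum of positive integers (order ignored).
Euler's pentagonal recurrence: p(k) = p(k-1) + p(k-2) - p(k-5) - p(k-7) + p(k-12) + p(k-15) - ... (offsets j(3j∓1)/2, signs ++--, p(0)=1, p(<0)=0).
DP table for k = 0..192: p(0)=1, p(1)=1, p(2)=2, p(3)=3, p(4)=5, p(5)=7, p(6)=11, p(7)=15, p(8)=22, p(9)=30, p(10)=42, p(11)=56, p(12)=77, p(13)=101, p(14)=135, p(15)=176, p(16)=231, p(17)=297, p(18)=385, p(19)=490, p(20)=627, p(21)=792, p(22)=1002, p(23)=1255, p(24)=1575, p(25)=1958, p(26)=2436, p(27)=3010, p(28)=3718, p(29)=4565, p(30)=5604, p(31)=6842, p(32)=8349, p(33)=10143, p(34)=12310, p(35)=14883, p(36)=17977, p(37)=21637, p(38)=26015, p(39)=31185, p(40)=37338, p(41)=44583, p(42)=53174, p(43)=63261, p(44)=75175, p(45)=89134, p(46)=105558, p(47)=124754, p(48)=147273, p(49)=173525, p(50)=204226, p(51)=239943, p(52)=281589, p(53)=329931, p(54)=386155, p(55)=451276, p(56)=526823, p(57)=614154, p(58)=715220, p(59)=831820, p(60)=966467, p(61)=1121505, p(62)=1300156, p(63)=1505499, p(64)=1741630, p(65)=2012558, p(66)=2323520, p(67)=2679689, p(68)=3087735, p(69)=3554345, p(70)=4087968, p(71)=4697205, p(72)=5392783, p(73)=6185689, p(74)=7089500, p(75)=8118264, p(76)=9289091, p(77)=10619863, p(78)=12132164, p(79)=13848650, p(80)=15796476, p(81)=18004327, p(82)=20506255, p(83)=23338469, p(84)=26543660, p(85)=30167357, p(86)=34262962, p(87)=38887673, p(88)=44108109, p(89)=49995925, p(90)=56634173, p(91)=64112359, p(92)=72533807, p(93)=82010177, p(94)=92669720, p(95)=104651419, p(96)=118114304, p(97)=133230930, p(98)=150198136, p(99)=169229875, p(100)=190569292, p(101)=214481126, p(102)=241265379, p(103)=271248950, p(104)=304801365, p(105)=342325709, p(106)=384276336, p(107)=431149389, p(108)=483502844, p(109)=541946240, p(110)=607163746, p(111)=679903203, p(112)=761002156, p(113)=851376628, p(114)=952050665, p(115)=1064144451, p(116)=1188908248, p(117)=1327710076, p(118)=1482074143, p(119)=1653668665, p(120)=1844349560, p(121)=2056148051, p(122)=2291320912, p(123)=2552338241, p(124)=2841940500, p(125)=3163127352, p(126)=3519222692, p(127)=3913864295, p(128)=4351078600, p(129)=4835271870, p(130)=5371315400, p(131)=5964539504, p(132)=6620830889, p(133)=7346629512, p(134)=8149040695, p(135)=9035836076, p(136)=10015581680, p(137)=11097645016, p(138)=12292341831, p(139)=13610949895, p(140)=15065878135, p(141)=16670689208, p(142)=18440293320, p(143)=20390982757, p(144)=22540654445, p(145)=24908858009, p(146)=27517052599, p(147)=30388671978, p(148)=33549419497, p(149)=37027355200, p(150)=40853235313, p(151)=45060624582, p(152)=49686288421, p(153)=54770336324, p(154)=60356673280, p(155)=66493182097, p(156)=73232243759, p(157)=80630964769, p(158)=88751778802, p(159)=97662728555, p(160)=107438159466, p(161)=118159068427, p(162)=129913904637, p(163)=142798995930, p(164)=156919475295, p(165)=172389800255, p(166)=189334822579, p(167)=207890420102, p(168)=228204732751, p(169)=250438925115, p(170)=274768617130, p(171)=301384802048, p(172)=330495499613, p(173)=362326859895, p(174)=397125074750, p(175)=435157697830, p(176)=476715857290, p(177)=522115831195, p(178)=571701605655, p(179)=625846753120, p(180)=684957390936, p(181)=749474411781, p(182)=819876908323, p(183)=896684817527, p(184)=980462880430, p(185)=1071823774337, p(186)=1171432692373, p(187)=1280011042268, p(188)=1398341745571, p(189)=1527273599625, p(190)=1667727404093, p(191)=1820701100652, p(192)=1987276856363.
Final step: p(193) = p(192) + p(191) - p(188) - p(186) + p(181) + p(178) - p(171) - p(167) + p(158) + p(153) - p(142) - p(136) + p(123) + p(116) - p(101) - p(93) + p(76) + p(67) - p(48) - p(38) + p(17) + p(6)
= 1987276856363 + 1820701100652 - 1398341745571 - 1171432692373 + 749474411781 + 571701605655 - 301384802048 - 207890420102 + 88751778802 + 54770336324 - 18440293320 - 10015581680 + 2552338241 + 1188908248 - 214481126 - 82010177 + 9289091 + 2679689 - 147273 - 26015 + 297 + 11
= 2168627105469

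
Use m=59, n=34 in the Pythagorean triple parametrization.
(2325, 4012, 4637)

Euclid's formula: a = m² - n², b = 2mn, c = m² + n²
m = 59, n = 34
a = 59² - 34² = 3481 - 1156 = 2325
b = 2 × 59 × 34 = 4012
c = 59² + 34² = 3481 + 1156 = 4637
Verification: 2325² + 4012² = 5405625 + 16096144 = 21501769 = 4637² ✓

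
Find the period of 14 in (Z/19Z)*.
18

19 is prime, so ord(14) divides φ(19) = 18.
Divisors of 18: 1, 2, 3, 6, 9, 18.
Repeated squaring: 14^1 ≡ 14, 14^2 ≡ 6, 14^4 ≡ 17, 14^8 ≡ 4, 14^16 ≡ 16 (mod 19).
Test 14^d mod 19 for each divisor d in increasing order:
14^1 ≡ 14
14^2 ≡ 6
14^3 = 14^2·14^1 ≡ 8
14^6 = 14^4·14^2 ≡ 7
14^9 = 14^8·14^1 ≡ 18
14^18 = 14^16·14^2 ≡ 1  ← first divisor giving 1
The order is 18.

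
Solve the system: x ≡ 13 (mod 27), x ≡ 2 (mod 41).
904

Using Chinese Remainder Theorem:
M = 27 × 41 = 1107
M1 = 41, M2 = 27
y1 = 41^(-1) mod 27 = 2
y2 = 27^(-1) mod 41 = 38
x = (13×41×2 + 2×27×38) mod 1107 = 904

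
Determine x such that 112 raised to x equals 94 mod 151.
18

Baby-step giant-step with step n = ⌈√151⌉ = 13.
Baby steps 112^j mod 151 (j:value) for j=0..12: 0:1, 1:112, 2:11, 3:24, 4:121, 5:113, 6:123, 7:35, 8:145, 9:83, 10:85, 11:7, 12:29.
Giant-step multiplier: 112^(-13) ≡ 112^(150-13) = 112^137 ≡ 51 (mod 151).
Giant steps γ_i = 94·51^i mod 151: γ_0=94, γ_1=113 (in table at j=5).
x = i·n + j = 1·13 + 5 = 18.
Check: 112^18 ≡ 94 (mod 151).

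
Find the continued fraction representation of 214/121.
[1; 1, 3, 3, 9]

Euclidean algorithm steps:
214 = 1 × 121 + 93
121 = 1 × 93 + 28
93 = 3 × 28 + 9
28 = 3 × 9 + 1
9 = 9 × 1 + 0
Continued fraction: [1; 1, 3, 3, 9]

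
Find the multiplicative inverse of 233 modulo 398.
41

gcd(233, 398) = 1, so the inverse exists.
Extended Euclidean algorithm on (398, 233):
398 = 1 × 233 + 165  ⟹  165 = (1)·398 + (-1)·233
233 = 1 × 165 + 68  ⟹  68 = (-1)·398 + (2)·233
165 = 2 × 68 + 29  ⟹  29 = (3)·398 + (-5)·233
68 = 2 × 29 + 10  ⟹  10 = (-7)·398 + (12)·233
29 = 2 × 10 + 9  ⟹  9 = (17)·398 + (-29)·233
10 = 1 × 9 + 1  ⟹  1 = (-24)·398 + (41)·233
So (41)·233 ≡ 1 (mod 398), i.e. 233^(-1) ≡ 41 (mod 398).
Check: 233 × 41 = 9553 ≡ 1 (mod 398)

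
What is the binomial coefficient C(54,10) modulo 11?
1

Using Lucas' theorem:
Write n=54 and k=10 in base 11:
n in base 11: [4, 10]
k in base 11: [0, 10]
C(54,10) mod 11 = ∏ C(n_i, k_i) mod 11
Digit binomials (mod 11): C(4,0) = 1; C(10,10) = 1
Product: 1 × 1 = 1 ≡ 1 (mod 11)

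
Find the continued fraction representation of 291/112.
[2; 1, 1, 2, 22]

Euclidean algorithm steps:
291 = 2 × 112 + 67
112 = 1 × 67 + 45
67 = 1 × 45 + 22
45 = 2 × 22 + 1
22 = 22 × 1 + 0
Continued fraction: [2; 1, 1, 2, 22]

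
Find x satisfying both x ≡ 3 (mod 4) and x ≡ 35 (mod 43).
35

Using Chinese Remainder Theorem:
M = 4 × 43 = 172
M1 = 43, M2 = 4
y1 = 43^(-1) mod 4 = 3
y2 = 4^(-1) mod 43 = 11
x = (3×43×3 + 35×4×11) mod 172 = 35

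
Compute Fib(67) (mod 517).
2

Matrix identity: Q^n = [[F_(n+1), F_n], [F_n, F_(n-1)]] with Q = [[1,1],[1,0]].
n = 67 = 1000011₂. Square-and-multiply, entries mod 517:
Q^1 = [[1,1],[1,0]]
Q^2 = (Q^1)² = [[2,1],[1,1]]
Q^4 = (Q^2)² = [[5,3],[3,2]]
Q^8 = (Q^4)² = [[34,21],[21,13]]
Q^16 = (Q^8)² = [[46,470],[470,93]]
Q^33 = (Q^16)²·Q = [[377,189],[189,188]]
Q^67 = (Q^33)²·Q = [[285,2],[2,283]]
F_67 mod 517 = Q^67[0][1] = 2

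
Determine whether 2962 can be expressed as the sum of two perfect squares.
19² + 51² (a=19, b=51)

Factorization: 2962 = 2 × 1481
By Fermat: n is sum of two squares iff every prime p ≡ 3 (mod 4) appears to even power.
All primes ≡ 3 (mod 4) appear to even power.
Search a = 0, 1, 2, … for 2962 - a² a perfect square: first hit at a = 19: 2962 - 361 = 2601 = 51².
2962 = 19² + 51² = 361 + 2601 ✓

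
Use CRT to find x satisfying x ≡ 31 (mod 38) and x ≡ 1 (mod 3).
31

Using Chinese Remainder Theorem:
M = 38 × 3 = 114
M1 = 3, M2 = 38
y1 = 3^(-1) mod 38 = 13
y2 = 38^(-1) mod 3 = 2
x = (31×3×13 + 1×38×2) mod 114 = 31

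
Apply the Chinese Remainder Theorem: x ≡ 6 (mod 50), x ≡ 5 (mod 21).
656

Using Chinese Remainder Theorem:
M = 50 × 21 = 1050
M1 = 21, M2 = 50
y1 = 21^(-1) mod 50 = 31
y2 = 50^(-1) mod 21 = 8
x = (6×21×31 + 5×50×8) mod 1050 = 656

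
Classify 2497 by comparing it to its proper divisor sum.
deficient

Proper divisors of 2497: sum = 1 + 11 + 227 = 239
Since 239 < 2497, 2497 is deficient.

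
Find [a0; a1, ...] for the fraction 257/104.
[2; 2, 8, 6]

Euclidean algorithm steps:
257 = 2 × 104 + 49
104 = 2 × 49 + 6
49 = 8 × 6 + 1
6 = 6 × 1 + 0
Continued fraction: [2; 2, 8, 6]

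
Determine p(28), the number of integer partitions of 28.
3718

p(n) counts ways to write n as a sum of positive integers (order ignored).
Euler's pentagonal recurrence: p(k) = p(k-1) + p(k-2) - p(k-5) - p(k-7) + p(k-12) + p(k-15) - ... (offsets j(3j∓1)/2, signs ++--, p(0)=1, p(<0)=0).
DP table for k = 0..27: p(0)=1, p(1)=1, p(2)=2, p(3)=3, p(4)=5, p(5)=7, p(6)=11, p(7)=15, p(8)=22, p(9)=30, p(10)=42, p(11)=56, p(12)=77, p(13)=101, p(14)=135, p(15)=176, p(16)=231, p(17)=297, p(18)=385, p(19)=490, p(20)=627, p(21)=792, p(22)=1002, p(23)=1255, p(24)=1575, p(25)=1958, p(26)=2436, p(27)=3010.
Final step: p(28) = p(27) + p(26) - p(23) - p(21) + p(16) + p(13) - p(6) - p(2)
= 3010 + 2436 - 1255 - 792 + 231 + 101 - 11 - 2
= 3718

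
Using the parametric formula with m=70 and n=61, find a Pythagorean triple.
(1179, 8540, 8621)

Euclid's formula: a = m² - n², b = 2mn, c = m² + n²
m = 70, n = 61
a = 70² - 61² = 4900 - 3721 = 1179
b = 2 × 70 × 61 = 8540
c = 70² + 61² = 4900 + 3721 = 8621
Verification: 1179² + 8540² = 1390041 + 72931600 = 74321641 = 8621² ✓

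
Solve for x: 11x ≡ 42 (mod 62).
x ≡ 32 (mod 62)

gcd(11, 62) = 1, which divides 42, so solutions exist.
Find 11^(-1) mod 62 by the extended Euclidean algorithm:
62 = 5 × 11 + 7  ⟹  7 = (1)·62 + (-5)·11
11 = 1 × 7 + 4  ⟹  4 = (-1)·62 + (6)·11
7 = 1 × 4 + 3  ⟹  3 = (2)·62 + (-11)·11
4 = 1 × 3 + 1  ⟹  1 = (-3)·62 + (17)·11
So (17)·11 ≡ 1 (mod 62), i.e. 11^(-1) ≡ 17 (mod 62).
x ≡ 17 × 42 = 714 ≡ 32 (mod 62).
Check: 11 × 32 = 352 ≡ 42 (mod 62).
Unique solution: x ≡ 32 (mod 62)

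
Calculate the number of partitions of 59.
831820

p(n) counts ways to write n as a sum of positive integers (order ignored).
Euler's pentagonal recurrence: p(k) = p(k-1) + p(k-2) - p(k-5) - p(k-7) + p(k-12) + p(k-15) - ... (offsets j(3j∓1)/2, signs ++--, p(0)=1, p(<0)=0).
DP table for k = 0..58: p(0)=1, p(1)=1, p(2)=2, p(3)=3, p(4)=5, p(5)=7, p(6)=11, p(7)=15, p(8)=22, p(9)=30, p(10)=42, p(11)=56, p(12)=77, p(13)=101, p(14)=135, p(15)=176, p(16)=231, p(17)=297, p(18)=385, p(19)=490, p(20)=627, p(21)=792, p(22)=1002, p(23)=1255, p(24)=1575, p(25)=1958, p(26)=2436, p(27)=3010, p(28)=3718, p(29)=4565, p(30)=5604, p(31)=6842, p(32)=8349, p(33)=10143, p(34)=12310, p(35)=14883, p(36)=17977, p(37)=21637, p(38)=26015, p(39)=31185, p(40)=37338, p(41)=44583, p(42)=53174, p(43)=63261, p(44)=75175, p(45)=89134, p(46)=105558, p(47)=124754, p(48)=147273, p(49)=173525, p(50)=204226, p(51)=239943, p(52)=281589, p(53)=329931, p(54)=386155, p(55)=451276, p(56)=526823, p(57)=614154, p(58)=715220.
Final step: p(59) = p(58) + p(57) - p(54) - p(52) + p(47) + p(44) - p(37) - p(33) + p(24) + p(19) - p(8) - p(2)
= 715220 + 614154 - 386155 - 281589 + 124754 + 75175 - 21637 - 10143 + 1575 + 490 - 22 - 2
= 831820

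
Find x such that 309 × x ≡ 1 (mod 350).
239

gcd(309, 350) = 1, so the inverse exists.
Extended Euclidean algorithm on (350, 309):
350 = 1 × 309 + 41  ⟹  41 = (1)·350 + (-1)·309
309 = 7 × 41 + 22  ⟹  22 = (-7)·350 + (8)·309
41 = 1 × 22 + 19  ⟹  19 = (8)·350 + (-9)·309
22 = 1 × 19 + 3  ⟹  3 = (-15)·350 + (17)·309
19 = 6 × 3 + 1  ⟹  1 = (98)·350 + (-111)·309
So (-111)·309 ≡ 1 (mod 350), i.e. 309^(-1) ≡ -111 ≡ 239 (mod 350).
Check: 309 × 239 = 73851 ≡ 1 (mod 350)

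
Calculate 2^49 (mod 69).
32

Repeated squaring. Binary of 49 = 110001.
2^1 ≡ 2 (mod 69); 2^2 ≡ 4 (mod 69); 2^4 ≡ 16 (mod 69); 2^8 ≡ 49 (mod 69); 2^16 ≡ 55 (mod 69); 2^32 ≡ 58 (mod 69)
2^49 = 2^1 × 2^16 × 2^32 ≡ 32 (mod 69)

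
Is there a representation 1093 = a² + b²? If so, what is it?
2² + 33² (a=2, b=33)

Factorization: 1093 = 1093
By Fermat: n is sum of two squares iff every prime p ≡ 3 (mod 4) appears to even power.
All primes ≡ 3 (mod 4) appear to even power.
Search a = 0, 1, 2, … for 1093 - a² a perfect square: first hit at a = 2: 1093 - 4 = 1089 = 33².
1093 = 2² + 33² = 4 + 1089 ✓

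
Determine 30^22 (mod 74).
70

Repeated squaring. Binary of 22 = 10110.
30^1 ≡ 30 (mod 74); 30^2 ≡ 12 (mod 74); 30^4 ≡ 70 (mod 74); 30^8 ≡ 16 (mod 74); 30^16 ≡ 34 (mod 74)
30^22 = 30^2 × 30^4 × 30^16 ≡ 70 (mod 74)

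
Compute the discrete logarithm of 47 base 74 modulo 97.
36

Baby-step giant-step with step n = ⌈√97⌉ = 10.
Baby steps 74^j mod 97 (j:value) for j=0..9: 0:1, 1:74, 2:44, 3:55, 4:93, 5:92, 6:18, 7:71, 8:16, 9:20.
Giant-step multiplier: 74^(-10) ≡ 74^(96-10) = 74^86 ≡ 66 (mod 97).
Giant steps γ_i = 47·66^i mod 97: γ_0=47, γ_1=95, γ_2=62, γ_3=18 (in table at j=6).
x = i·n + j = 3·10 + 6 = 36.
Check: 74^36 ≡ 47 (mod 97).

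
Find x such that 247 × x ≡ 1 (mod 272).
87

gcd(247, 272) = 1, so the inverse exists.
Extended Euclidean algorithm on (272, 247):
272 = 1 × 247 + 25  ⟹  25 = (1)·272 + (-1)·247
247 = 9 × 25 + 22  ⟹  22 = (-9)·272 + (10)·247
25 = 1 × 22 + 3  ⟹  3 = (10)·272 + (-11)·247
22 = 7 × 3 + 1  ⟹  1 = (-79)·272 + (87)·247
So (87)·247 ≡ 1 (mod 272), i.e. 247^(-1) ≡ 87 (mod 272).
Check: 247 × 87 = 21489 ≡ 1 (mod 272)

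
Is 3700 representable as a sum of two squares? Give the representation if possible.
10² + 60² (a=10, b=60)

Factorization: 3700 = 2^2 × 5^2 × 37
By Fermat: n is sum of two squares iff every prime p ≡ 3 (mod 4) appears to even power.
All primes ≡ 3 (mod 4) appear to even power.
Search a = 0, 1, 2, … for 3700 - a² a perfect square: first hit at a = 10: 3700 - 100 = 3600 = 60².
3700 = 10² + 60² = 100 + 3600 ✓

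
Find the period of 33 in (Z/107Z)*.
53

107 is prime, so ord(33) divides φ(107) = 106.
Divisors of 106: 1, 2, 53, 106.
Repeated squaring: 33^1 ≡ 33, 33^2 ≡ 19, 33^4 ≡ 40, 33^8 ≡ 102, 33^16 ≡ 25, 33^32 ≡ 90, 33^64 ≡ 75 (mod 107).
Test 33^d mod 107 for each divisor d in increasing order:
33^1 ≡ 33
33^2 ≡ 19
33^53 = 33^32·33^16·33^4·33^1 ≡ 1  ← first divisor giving 1
The order is 53.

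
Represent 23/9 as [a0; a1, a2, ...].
[2; 1, 1, 4]

Euclidean algorithm steps:
23 = 2 × 9 + 5
9 = 1 × 5 + 4
5 = 1 × 4 + 1
4 = 4 × 1 + 0
Continued fraction: [2; 1, 1, 4]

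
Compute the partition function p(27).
3010

p(n) counts ways to write n as a sum of positive integers (order ignored).
Euler's pentagonal recurrence: p(k) = p(k-1) + p(k-2) - p(k-5) - p(k-7) + p(k-12) + p(k-15) - ... (offsets j(3j∓1)/2, signs ++--, p(0)=1, p(<0)=0).
DP table for k = 0..26: p(0)=1, p(1)=1, p(2)=2, p(3)=3, p(4)=5, p(5)=7, p(6)=11, p(7)=15, p(8)=22, p(9)=30, p(10)=42, p(11)=56, p(12)=77, p(13)=101, p(14)=135, p(15)=176, p(16)=231, p(17)=297, p(18)=385, p(19)=490, p(20)=627, p(21)=792, p(22)=1002, p(23)=1255, p(24)=1575, p(25)=1958, p(26)=2436.
Final step: p(27) = p(26) + p(25) - p(22) - p(20) + p(15) + p(12) - p(5) - p(1)
= 2436 + 1958 - 1002 - 627 + 176 + 77 - 7 - 1
= 3010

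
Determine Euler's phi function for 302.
150

302 = 2 × 151
φ(n) = n × ∏(1 - 1/p) for each prime p dividing n
φ(302) = 302 × (1 - 1/2) × (1 - 1/151) = 150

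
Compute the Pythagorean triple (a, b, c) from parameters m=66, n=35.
(3131, 4620, 5581)

Euclid's formula: a = m² - n², b = 2mn, c = m² + n²
m = 66, n = 35
a = 66² - 35² = 4356 - 1225 = 3131
b = 2 × 66 × 35 = 4620
c = 66² + 35² = 4356 + 1225 = 5581
Verification: 3131² + 4620² = 9803161 + 21344400 = 31147561 = 5581² ✓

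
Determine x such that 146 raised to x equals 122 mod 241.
184

Baby-step giant-step with step n = ⌈√241⌉ = 16.
Baby steps 146^j mod 241 (j:value) for j=0..15: 0:1, 1:146, 2:108, 3:103, 4:96, 5:38, 6:5, 7:7, 8:58, 9:33, 10:239, 11:190, 12:25, 13:35, 14:49, 15:165.
Giant-step multiplier: 146^(-16) ≡ 146^(240-16) = 146^224 ≡ 24 (mod 241).
Giant steps γ_i = 122·24^i mod 241: γ_0=122, γ_1=36, γ_2=141, γ_3=10, γ_4=240, γ_5=217, γ_6=147, γ_7=154, γ_8=81, γ_9=16, γ_10=143, γ_11=58 (in table at j=8).
x = i·n + j = 11·16 + 8 = 184.
Check: 146^184 ≡ 122 (mod 241).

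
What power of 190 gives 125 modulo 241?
198

Baby-step giant-step with step n = ⌈√241⌉ = 16.
Baby steps 190^j mod 241 (j:value) for j=0..15: 0:1, 1:190, 2:191, 3:140, 4:90, 5:230, 6:79, 7:68, 8:147, 9:215, 10:121, 11:95, 12:216, 13:70, 14:45, 15:115.
Giant-step multiplier: 190^(-16) ≡ 190^(240-16) = 190^224 ≡ 119 (mod 241).
Giant steps γ_i = 125·119^i mod 241: γ_0=125, γ_1=174, γ_2=221, γ_3=30, γ_4=196, γ_5=188, γ_6=200, γ_7=182, γ_8=209, γ_9=48, γ_10=169, γ_11=108, γ_12=79 (in table at j=6).
x = i·n + j = 12·16 + 6 = 198.
Check: 190^198 ≡ 125 (mod 241).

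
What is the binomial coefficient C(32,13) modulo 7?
0

Using Lucas' theorem:
Write n=32 and k=13 in base 7:
n in base 7: [4, 4]
k in base 7: [1, 6]
C(32,13) mod 7 = ∏ C(n_i, k_i) mod 7
Digit binomials (mod 7): C(4,1) = 4; C(4,6) = 0 (k_i > n_i)
Product: 4 × 0 = 0 ≡ 0 (mod 7)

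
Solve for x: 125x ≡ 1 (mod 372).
125

gcd(125, 372) = 1, so the inverse exists.
Extended Euclidean algorithm on (372, 125):
372 = 2 × 125 + 122  ⟹  122 = (1)·372 + (-2)·125
125 = 1 × 122 + 3  ⟹  3 = (-1)·372 + (3)·125
122 = 40 × 3 + 2  ⟹  2 = (41)·372 + (-122)·125
3 = 1 × 2 + 1  ⟹  1 = (-42)·372 + (125)·125
So (125)·125 ≡ 1 (mod 372), i.e. 125^(-1) ≡ 125 (mod 372).
Check: 125 × 125 = 15625 ≡ 1 (mod 372)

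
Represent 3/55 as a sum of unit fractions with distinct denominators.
1/19 + 1/523 + 1/546535

Greedy algorithm:
3/55: ceiling(55/3) = 19, use 1/19
2/1045: ceiling(1045/2) = 523, use 1/523
1/546535: ceiling(546535/1) = 546535, use 1/546535
Result: 3/55 = 1/19 + 1/523 + 1/546535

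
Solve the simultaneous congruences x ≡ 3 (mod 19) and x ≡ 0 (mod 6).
60

Using Chinese Remainder Theorem:
M = 19 × 6 = 114
M1 = 6, M2 = 19
y1 = 6^(-1) mod 19 = 16
y2 = 19^(-1) mod 6 = 1
x = (3×6×16 + 0×19×1) mod 114 = 60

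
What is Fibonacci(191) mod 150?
109

Matrix identity: Q^n = [[F_(n+1), F_n], [F_n, F_(n-1)]] with Q = [[1,1],[1,0]].
n = 191 = 10111111₂. Square-and-multiply, entries mod 150:
Q^1 = [[1,1],[1,0]]
Q^2 = (Q^1)² = [[2,1],[1,1]]
Q^5 = (Q^2)²·Q = [[8,5],[5,3]]
Q^11 = (Q^5)²·Q = [[144,89],[89,55]]
Q^23 = (Q^11)²·Q = [[18,7],[7,11]]
Q^47 = (Q^23)²·Q = [[126,73],[73,53]]
Q^95 = (Q^47)²·Q = [[72,55],[55,17]]
Q^191 = (Q^95)²·Q = [[54,109],[109,95]]
F_191 mod 150 = Q^191[0][1] = 109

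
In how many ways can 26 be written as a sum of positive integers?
2436

p(n) counts ways to write n as a sum of positive integers (order ignored).
Euler's pentagonal recurrence: p(k) = p(k-1) + p(k-2) - p(k-5) - p(k-7) + p(k-12) + p(k-15) - ... (offsets j(3j∓1)/2, signs ++--, p(0)=1, p(<0)=0).
DP table for k = 0..25: p(0)=1, p(1)=1, p(2)=2, p(3)=3, p(4)=5, p(5)=7, p(6)=11, p(7)=15, p(8)=22, p(9)=30, p(10)=42, p(11)=56, p(12)=77, p(13)=101, p(14)=135, p(15)=176, p(16)=231, p(17)=297, p(18)=385, p(19)=490, p(20)=627, p(21)=792, p(22)=1002, p(23)=1255, p(24)=1575, p(25)=1958.
Final step: p(26) = p(25) + p(24) - p(21) - p(19) + p(14) + p(11) - p(4) - p(0)
= 1958 + 1575 - 792 - 490 + 135 + 56 - 5 - 1
= 2436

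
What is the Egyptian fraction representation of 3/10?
1/4 + 1/20

Greedy algorithm:
3/10: ceiling(10/3) = 4, use 1/4
1/20: ceiling(20/1) = 20, use 1/20
Result: 3/10 = 1/4 + 1/20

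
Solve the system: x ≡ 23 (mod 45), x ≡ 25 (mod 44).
113

Using Chinese Remainder Theorem:
M = 45 × 44 = 1980
M1 = 44, M2 = 45
y1 = 44^(-1) mod 45 = 44
y2 = 45^(-1) mod 44 = 1
x = (23×44×44 + 25×45×1) mod 1980 = 113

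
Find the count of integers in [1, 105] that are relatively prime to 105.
48

105 = 3 × 5 × 7
φ(n) = n × ∏(1 - 1/p) for each prime p dividing n
φ(105) = 105 × (1 - 1/3) × (1 - 1/5) × (1 - 1/7) = 48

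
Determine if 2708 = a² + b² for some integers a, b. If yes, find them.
2² + 52² (a=2, b=52)

Factorization: 2708 = 2^2 × 677
By Fermat: n is sum of two squares iff every prime p ≡ 3 (mod 4) appears to even power.
All primes ≡ 3 (mod 4) appear to even power.
Search a = 0, 1, 2, … for 2708 - a² a perfect square: first hit at a = 2: 2708 - 4 = 2704 = 52².
2708 = 2² + 52² = 4 + 2704 ✓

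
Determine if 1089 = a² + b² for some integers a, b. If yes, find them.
0² + 33² (a=0, b=33)

Factorization: 1089 = 3^2 × 11^2
By Fermat: n is sum of two squares iff every prime p ≡ 3 (mod 4) appears to even power.
All primes ≡ 3 (mod 4) appear to even power.
Search a = 0, 1, 2, … for 1089 - a² a perfect square: first hit at a = 0: 1089 - 0 = 1089 = 33².
1089 = 0² + 33² = 0 + 1089 ✓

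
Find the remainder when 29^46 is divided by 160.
121

Repeated squaring. Binary of 46 = 101110.
29^1 ≡ 29 (mod 160); 29^2 ≡ 41 (mod 160); 29^4 ≡ 81 (mod 160); 29^8 ≡ 1 (mod 160); 29^16 ≡ 1 (mod 160); 29^32 ≡ 1 (mod 160)
29^46 = 29^2 × 29^4 × 29^8 × 29^32 ≡ 121 (mod 160)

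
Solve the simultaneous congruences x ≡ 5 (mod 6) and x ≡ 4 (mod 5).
29

Using Chinese Remainder Theorem:
M = 6 × 5 = 30
M1 = 5, M2 = 6
y1 = 5^(-1) mod 6 = 5
y2 = 6^(-1) mod 5 = 1
x = (5×5×5 + 4×6×1) mod 30 = 29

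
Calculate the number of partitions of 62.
1300156

p(n) counts ways to write n as a sum of positive integers (order ignored).
Euler's pentagonal recurrence: p(k) = p(k-1) + p(k-2) - p(k-5) - p(k-7) + p(k-12) + p(k-15) - ... (offsets j(3j∓1)/2, signs ++--, p(0)=1, p(<0)=0).
DP table for k = 0..61: p(0)=1, p(1)=1, p(2)=2, p(3)=3, p(4)=5, p(5)=7, p(6)=11, p(7)=15, p(8)=22, p(9)=30, p(10)=42, p(11)=56, p(12)=77, p(13)=101, p(14)=135, p(15)=176, p(16)=231, p(17)=297, p(18)=385, p(19)=490, p(20)=627, p(21)=792, p(22)=1002, p(23)=1255, p(24)=1575, p(25)=1958, p(26)=2436, p(27)=3010, p(28)=3718, p(29)=4565, p(30)=5604, p(31)=6842, p(32)=8349, p(33)=10143, p(34)=12310, p(35)=14883, p(36)=17977, p(37)=21637, p(38)=26015, p(39)=31185, p(40)=37338, p(41)=44583, p(42)=53174, p(43)=63261, p(44)=75175, p(45)=89134, p(46)=105558, p(47)=124754, p(48)=147273, p(49)=173525, p(50)=204226, p(51)=239943, p(52)=281589, p(53)=329931, p(54)=386155, p(55)=451276, p(56)=526823, p(57)=614154, p(58)=715220, p(59)=831820, p(60)=966467, p(61)=1121505.
Final step: p(62) = p(61) + p(60) - p(57) - p(55) + p(50) + p(47) - p(40) - p(36) + p(27) + p(22) - p(11) - p(5)
= 1121505 + 966467 - 614154 - 451276 + 204226 + 124754 - 37338 - 17977 + 3010 + 1002 - 56 - 7
= 1300156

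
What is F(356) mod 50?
17

Matrix identity: Q^n = [[F_(n+1), F_n], [F_n, F_(n-1)]] with Q = [[1,1],[1,0]].
n = 356 = 101100100₂. Square-and-multiply, entries mod 50:
Q^1 = [[1,1],[1,0]]
Q^2 = (Q^1)² = [[2,1],[1,1]]
Q^5 = (Q^2)²·Q = [[8,5],[5,3]]
Q^11 = (Q^5)²·Q = [[44,39],[39,5]]
Q^22 = (Q^11)² = [[7,11],[11,46]]
Q^44 = (Q^22)² = [[20,33],[33,37]]
Q^89 = (Q^44)²·Q = [[20,39],[39,31]]
Q^178 = (Q^89)² = [[21,39],[39,32]]
Q^356 = (Q^178)² = [[12,17],[17,45]]
F_356 mod 50 = Q^356[0][1] = 17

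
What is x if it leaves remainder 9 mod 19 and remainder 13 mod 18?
85

Using Chinese Remainder Theorem:
M = 19 × 18 = 342
M1 = 18, M2 = 19
y1 = 18^(-1) mod 19 = 18
y2 = 19^(-1) mod 18 = 1
x = (9×18×18 + 13×19×1) mod 342 = 85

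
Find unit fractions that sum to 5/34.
1/7 + 1/238

Greedy algorithm:
5/34: ceiling(34/5) = 7, use 1/7
1/238: ceiling(238/1) = 238, use 1/238
Result: 5/34 = 1/7 + 1/238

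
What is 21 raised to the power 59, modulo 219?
66

Repeated squaring. Binary of 59 = 111011.
21^1 ≡ 21 (mod 219); 21^2 ≡ 3 (mod 219); 21^4 ≡ 9 (mod 219); 21^8 ≡ 81 (mod 219); 21^16 ≡ 210 (mod 219); 21^32 ≡ 81 (mod 219)
21^59 = 21^1 × 21^2 × 21^8 × 21^16 × 21^32 ≡ 66 (mod 219)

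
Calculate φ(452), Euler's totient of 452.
224

452 = 2^2 × 113
φ(n) = n × ∏(1 - 1/p) for each prime p dividing n
φ(452) = 452 × (1 - 1/2) × (1 - 1/113) = 224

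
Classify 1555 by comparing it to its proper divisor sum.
deficient

Proper divisors of 1555: sum = 1 + 5 + 311 = 317
Since 317 < 1555, 1555 is deficient.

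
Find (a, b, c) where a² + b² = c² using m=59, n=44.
(1545, 5192, 5417)

Euclid's formula: a = m² - n², b = 2mn, c = m² + n²
m = 59, n = 44
a = 59² - 44² = 3481 - 1936 = 1545
b = 2 × 59 × 44 = 5192
c = 59² + 44² = 3481 + 1936 = 5417
Verification: 1545² + 5192² = 2387025 + 26956864 = 29343889 = 5417² ✓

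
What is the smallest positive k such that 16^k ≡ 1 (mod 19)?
9

19 is prime, so ord(16) divides φ(19) = 18.
Divisors of 18: 1, 2, 3, 6, 9, 18.
Repeated squaring: 16^1 ≡ 16, 16^2 ≡ 9, 16^4 ≡ 5, 16^8 ≡ 6, 16^16 ≡ 17 (mod 19).
Test 16^d mod 19 for each divisor d in increasing order:
16^1 ≡ 16
16^2 ≡ 9
16^3 = 16^2·16^1 ≡ 11
16^6 = 16^4·16^2 ≡ 7
16^9 = 16^8·16^1 ≡ 1  ← first divisor giving 1
The order is 9.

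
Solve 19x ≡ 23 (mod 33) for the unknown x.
x ≡ 29 (mod 33)

gcd(19, 33) = 1, which divides 23, so solutions exist.
Find 19^(-1) mod 33 by the extended Euclidean algorithm:
33 = 1 × 19 + 14  ⟹  14 = (1)·33 + (-1)·19
19 = 1 × 14 + 5  ⟹  5 = (-1)·33 + (2)·19
14 = 2 × 5 + 4  ⟹  4 = (3)·33 + (-5)·19
5 = 1 × 4 + 1  ⟹  1 = (-4)·33 + (7)·19
So (7)·19 ≡ 1 (mod 33), i.e. 19^(-1) ≡ 7 (mod 33).
x ≡ 7 × 23 = 161 ≡ 29 (mod 33).
Check: 19 × 29 = 551 ≡ 23 (mod 33).
Unique solution: x ≡ 29 (mod 33)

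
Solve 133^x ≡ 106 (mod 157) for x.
56

Baby-step giant-step with step n = ⌈√157⌉ = 13.
Baby steps 133^j mod 157 (j:value) for j=0..12: 0:1, 1:133, 2:105, 3:149, 4:35, 5:102, 6:64, 7:34, 8:126, 9:116, 10:42, 11:91, 12:14.
Giant-step multiplier: 133^(-13) ≡ 133^(156-13) = 133^143 ≡ 107 (mod 157).
Giant steps γ_i = 106·107^i mod 157: γ_0=106, γ_1=38, γ_2=141, γ_3=15, γ_4=35 (in table at j=4).
x = i·n + j = 4·13 + 4 = 56.
Check: 133^56 ≡ 106 (mod 157).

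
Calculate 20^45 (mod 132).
56

Repeated squaring. Binary of 45 = 101101.
20^1 ≡ 20 (mod 132); 20^2 ≡ 4 (mod 132); 20^4 ≡ 16 (mod 132); 20^8 ≡ 124 (mod 132); 20^16 ≡ 64 (mod 132); 20^32 ≡ 4 (mod 132)
20^45 = 20^1 × 20^4 × 20^8 × 20^32 ≡ 56 (mod 132)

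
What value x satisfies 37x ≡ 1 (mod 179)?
150

gcd(37, 179) = 1, so the inverse exists.
Extended Euclidean algorithm on (179, 37):
179 = 4 × 37 + 31  ⟹  31 = (1)·179 + (-4)·37
37 = 1 × 31 + 6  ⟹  6 = (-1)·179 + (5)·37
31 = 5 × 6 + 1  ⟹  1 = (6)·179 + (-29)·37
So (-29)·37 ≡ 1 (mod 179), i.e. 37^(-1) ≡ -29 ≡ 150 (mod 179).
Check: 37 × 150 = 5550 ≡ 1 (mod 179)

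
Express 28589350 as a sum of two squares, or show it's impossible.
Not possible

Factorization: 28589350 = 2 × 5^2 × 83^3
By Fermat: n is sum of two squares iff every prime p ≡ 3 (mod 4) appears to even power.
Prime(s) ≡ 3 (mod 4) with odd exponent: [(83, 3)]
Therefore 28589350 cannot be expressed as a² + b².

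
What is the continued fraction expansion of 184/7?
[26; 3, 2]

Euclidean algorithm steps:
184 = 26 × 7 + 2
7 = 3 × 2 + 1
2 = 2 × 1 + 0
Continued fraction: [26; 3, 2]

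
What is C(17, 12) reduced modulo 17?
0

Using Lucas' theorem:
Write n=17 and k=12 in base 17:
n in base 17: [1, 0]
k in base 17: [0, 12]
C(17,12) mod 17 = ∏ C(n_i, k_i) mod 17
Digit binomials (mod 17): C(1,0) = 1; C(0,12) = 0 (k_i > n_i)
Product: 1 × 0 = 0 ≡ 0 (mod 17)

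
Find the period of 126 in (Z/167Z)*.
83

167 is prime, so ord(126) divides φ(167) = 166.
Divisors of 166: 1, 2, 83, 166.
Repeated squaring: 126^1 ≡ 126, 126^2 ≡ 11, 126^4 ≡ 121, 126^8 ≡ 112, 126^16 ≡ 19, 126^32 ≡ 27, 126^64 ≡ 61, 126^128 ≡ 47 (mod 167).
Test 126^d mod 167 for each divisor d in increasing order:
126^1 ≡ 126
126^2 ≡ 11
126^83 = 126^64·126^16·126^2·126^1 ≡ 1  ← first divisor giving 1
The order is 83.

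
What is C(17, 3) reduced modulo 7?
1

Using Lucas' theorem:
Write n=17 and k=3 in base 7:
n in base 7: [2, 3]
k in base 7: [0, 3]
C(17,3) mod 7 = ∏ C(n_i, k_i) mod 7
Digit binomials (mod 7): C(2,0) = 1; C(3,3) = 1
Product: 1 × 1 = 1 ≡ 1 (mod 7)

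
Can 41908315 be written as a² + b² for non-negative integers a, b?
Not possible

Factorization: 41908315 = 5 × 17 × 79^3
By Fermat: n is sum of two squares iff every prime p ≡ 3 (mod 4) appears to even power.
Prime(s) ≡ 3 (mod 4) with odd exponent: [(79, 3)]
Therefore 41908315 cannot be expressed as a² + b².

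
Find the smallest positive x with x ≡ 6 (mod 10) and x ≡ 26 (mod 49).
26

Using Chinese Remainder Theorem:
M = 10 × 49 = 490
M1 = 49, M2 = 10
y1 = 49^(-1) mod 10 = 9
y2 = 10^(-1) mod 49 = 5
x = (6×49×9 + 26×10×5) mod 490 = 26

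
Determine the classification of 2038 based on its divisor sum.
deficient

Proper divisors of 2038: sum = 1 + 2 + 1019 = 1022
Since 1022 < 2038, 2038 is deficient.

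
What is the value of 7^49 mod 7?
0

Repeated squaring. Binary of 49 = 110001.
7^1 ≡ 0 (mod 7); 7^2 ≡ 0 (mod 7); 7^4 ≡ 0 (mod 7); 7^8 ≡ 0 (mod 7); 7^16 ≡ 0 (mod 7); 7^32 ≡ 0 (mod 7)
7^49 = 7^1 × 7^16 × 7^32 ≡ 0 (mod 7)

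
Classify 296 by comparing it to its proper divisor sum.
deficient

Proper divisors of 296: sum = 1 + 2 + 4 + 8 + 37 + 74 + 148 = 274
Since 274 < 296, 296 is deficient.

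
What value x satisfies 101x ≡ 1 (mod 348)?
317

gcd(101, 348) = 1, so the inverse exists.
Extended Euclidean algorithm on (348, 101):
348 = 3 × 101 + 45  ⟹  45 = (1)·348 + (-3)·101
101 = 2 × 45 + 11  ⟹  11 = (-2)·348 + (7)·101
45 = 4 × 11 + 1  ⟹  1 = (9)·348 + (-31)·101
So (-31)·101 ≡ 1 (mod 348), i.e. 101^(-1) ≡ -31 ≡ 317 (mod 348).
Check: 101 × 317 = 32017 ≡ 1 (mod 348)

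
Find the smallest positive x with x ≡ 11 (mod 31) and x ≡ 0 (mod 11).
11

Using Chinese Remainder Theorem:
M = 31 × 11 = 341
M1 = 11, M2 = 31
y1 = 11^(-1) mod 31 = 17
y2 = 31^(-1) mod 11 = 5
x = (11×11×17 + 0×31×5) mod 341 = 11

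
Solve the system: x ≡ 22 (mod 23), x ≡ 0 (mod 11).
22

Using Chinese Remainder Theorem:
M = 23 × 11 = 253
M1 = 11, M2 = 23
y1 = 11^(-1) mod 23 = 21
y2 = 23^(-1) mod 11 = 1
x = (22×11×21 + 0×23×1) mod 253 = 22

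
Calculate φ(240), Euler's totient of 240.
64

240 = 2^4 × 3 × 5
φ(n) = n × ∏(1 - 1/p) for each prime p dividing n
φ(240) = 240 × (1 - 1/2) × (1 - 1/3) × (1 - 1/5) = 64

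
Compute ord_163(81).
81

163 is prime, so ord(81) divides φ(163) = 162.
Divisors of 162: 1, 2, 3, 6, 9, 18, 27, 54, 81, 162.
Repeated squaring: 81^1 ≡ 81, 81^2 ≡ 41, 81^4 ≡ 51, 81^8 ≡ 156, 81^16 ≡ 49, 81^32 ≡ 119, 81^64 ≡ 143, 81^128 ≡ 74 (mod 163).
Test 81^d mod 163 for each divisor d in increasing order:
81^1 ≡ 81
81^2 ≡ 41
81^3 = 81^2·81^1 ≡ 61
81^6 = 81^4·81^2 ≡ 135
81^9 = 81^8·81^1 ≡ 85
81^18 = 81^16·81^2 ≡ 53
81^27 = 81^16·81^8·81^2·81^1 ≡ 104
81^54 = 81^32·81^16·81^4·81^2 ≡ 58
81^81 = 81^64·81^16·81^1 ≡ 1  ← first divisor giving 1
The order is 81.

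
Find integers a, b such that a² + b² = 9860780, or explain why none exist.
Not possible

Factorization: 9860780 = 2^2 × 5 × 79^3
By Fermat: n is sum of two squares iff every prime p ≡ 3 (mod 4) appears to even power.
Prime(s) ≡ 3 (mod 4) with odd exponent: [(79, 3)]
Therefore 9860780 cannot be expressed as a² + b².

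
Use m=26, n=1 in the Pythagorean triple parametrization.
(675, 52, 677)

Euclid's formula: a = m² - n², b = 2mn, c = m² + n²
m = 26, n = 1
a = 26² - 1² = 676 - 1 = 675
b = 2 × 26 × 1 = 52
c = 26² + 1² = 676 + 1 = 677
Verification: 675² + 52² = 455625 + 2704 = 458329 = 677² ✓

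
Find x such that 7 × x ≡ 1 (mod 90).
13

gcd(7, 90) = 1, so the inverse exists.
Extended Euclidean algorithm on (90, 7):
90 = 12 × 7 + 6  ⟹  6 = (1)·90 + (-12)·7
7 = 1 × 6 + 1  ⟹  1 = (-1)·90 + (13)·7
So (13)·7 ≡ 1 (mod 90), i.e. 7^(-1) ≡ 13 (mod 90).
Check: 7 × 13 = 91 ≡ 1 (mod 90)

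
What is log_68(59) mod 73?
41

Baby-step giant-step with step n = ⌈√73⌉ = 9.
Baby steps 68^j mod 73 (j:value) for j=0..8: 0:1, 1:68, 2:25, 3:21, 4:41, 5:14, 6:3, 7:58, 8:2.
Giant-step multiplier: 68^(-9) ≡ 68^(72-9) = 68^63 ≡ 51 (mod 73).
Giant steps γ_i = 59·51^i mod 73: γ_0=59, γ_1=16, γ_2=13, γ_3=6, γ_4=14 (in table at j=5).
x = i·n + j = 4·9 + 5 = 41.
Check: 68^41 ≡ 59 (mod 73).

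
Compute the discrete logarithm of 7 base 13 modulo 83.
64

Baby-step giant-step with step n = ⌈√83⌉ = 10.
Baby steps 13^j mod 83 (j:value) for j=0..9: 0:1, 1:13, 2:3, 3:39, 4:9, 5:34, 6:27, 7:19, 8:81, 9:57.
Giant-step multiplier: 13^(-10) ≡ 13^(82-10) = 13^72 ≡ 69 (mod 83).
Giant steps γ_i = 7·69^i mod 83: γ_0=7, γ_1=68, γ_2=44, γ_3=48, γ_4=75, γ_5=29, γ_6=9 (in table at j=4).
x = i·n + j = 6·10 + 4 = 64.
Check: 13^64 ≡ 7 (mod 83).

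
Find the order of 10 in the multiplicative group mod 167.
166

167 is prime, so ord(10) divides φ(167) = 166.
Divisors of 166: 1, 2, 83, 166.
Repeated squaring: 10^1 ≡ 10, 10^2 ≡ 100, 10^4 ≡ 147, 10^8 ≡ 66, 10^16 ≡ 14, 10^32 ≡ 29, 10^64 ≡ 6, 10^128 ≡ 36 (mod 167).
Test 10^d mod 167 for each divisor d in increasing order:
10^1 ≡ 10
10^2 ≡ 100
10^83 = 10^64·10^16·10^2·10^1 ≡ 166
10^166 = 10^128·10^32·10^4·10^2 ≡ 1  ← first divisor giving 1
The order is 166.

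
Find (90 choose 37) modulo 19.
0

Using Lucas' theorem:
Write n=90 and k=37 in base 19:
n in base 19: [4, 14]
k in base 19: [1, 18]
C(90,37) mod 19 = ∏ C(n_i, k_i) mod 19
Digit binomials (mod 19): C(4,1) = 4; C(14,18) = 0 (k_i > n_i)
Product: 4 × 0 = 0 ≡ 0 (mod 19)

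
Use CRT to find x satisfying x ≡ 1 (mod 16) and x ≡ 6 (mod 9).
33

Using Chinese Remainder Theorem:
M = 16 × 9 = 144
M1 = 9, M2 = 16
y1 = 9^(-1) mod 16 = 9
y2 = 16^(-1) mod 9 = 4
x = (1×9×9 + 6×16×4) mod 144 = 33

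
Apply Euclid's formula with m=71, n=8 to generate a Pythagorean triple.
(4977, 1136, 5105)

Euclid's formula: a = m² - n², b = 2mn, c = m² + n²
m = 71, n = 8
a = 71² - 8² = 5041 - 64 = 4977
b = 2 × 71 × 8 = 1136
c = 71² + 8² = 5041 + 64 = 5105
Verification: 4977² + 1136² = 24770529 + 1290496 = 26061025 = 5105² ✓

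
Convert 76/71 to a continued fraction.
[1; 14, 5]

Euclidean algorithm steps:
76 = 1 × 71 + 5
71 = 14 × 5 + 1
5 = 5 × 1 + 0
Continued fraction: [1; 14, 5]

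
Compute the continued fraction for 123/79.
[1; 1, 1, 3, 1, 8]

Euclidean algorithm steps:
123 = 1 × 79 + 44
79 = 1 × 44 + 35
44 = 1 × 35 + 9
35 = 3 × 9 + 8
9 = 1 × 8 + 1
8 = 8 × 1 + 0
Continued fraction: [1; 1, 1, 3, 1, 8]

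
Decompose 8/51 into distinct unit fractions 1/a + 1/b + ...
1/7 + 1/72 + 1/8568

Greedy algorithm:
8/51: ceiling(51/8) = 7, use 1/7
5/357: ceiling(357/5) = 72, use 1/72
1/8568: ceiling(8568/1) = 8568, use 1/8568
Result: 8/51 = 1/7 + 1/72 + 1/8568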